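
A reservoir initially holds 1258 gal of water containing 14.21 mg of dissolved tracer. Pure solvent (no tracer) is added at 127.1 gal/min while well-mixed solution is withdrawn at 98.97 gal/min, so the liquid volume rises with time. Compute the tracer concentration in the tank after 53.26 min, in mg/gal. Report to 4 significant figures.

Let m(t) be the amount of tracer. Volume: V(t) = V₀ + (Q_in − Q_out) t = 1258 + 28.1300 t; V(53.26) = 2756.20 gal.
Solute balance: dm/dt = 0 − Q_out C = −Q_out m/V(t).
dm/m = −Q_out dt/(V₀ + 28.1300 t); integrating gives ln(m/m₀) = −(Q_out/(Q_in−Q_out)) ln(V/V₀).
m = m₀ (V₀/V)^(Q_out/(Q_in−Q_out)) = 14.21 × (1258/2756.20)^(3.51831) = 0.899809 mg.
C = m/V = 0.899809/2756.20 = 0.000326467 mg/gal.

0.0003265 mg/gal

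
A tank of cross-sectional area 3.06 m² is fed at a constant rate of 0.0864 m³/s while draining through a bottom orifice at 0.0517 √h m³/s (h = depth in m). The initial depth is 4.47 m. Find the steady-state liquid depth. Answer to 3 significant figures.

Volume balance on the tank: A dh/dt = Q_in − 0.0517 √h. At steady state dh/dt = 0:
Q_in = 0.0517 √h_ss ⇒ √h_ss = 0.0864/0.0517 = 1.6712.
h_ss = 1.6712² = 2.7928 m. (Since h₀ = 4.47 m > h_ss, the level will fall toward this value.)

2.79 m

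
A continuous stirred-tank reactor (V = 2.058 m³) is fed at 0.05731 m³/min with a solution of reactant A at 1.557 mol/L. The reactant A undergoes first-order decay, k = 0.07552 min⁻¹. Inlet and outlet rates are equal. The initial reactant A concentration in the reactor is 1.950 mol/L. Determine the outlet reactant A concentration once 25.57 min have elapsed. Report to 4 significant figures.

0.5283 mol/L

Species balance: V dC/dt = Q C_in − Q C − k V C.
This is linear with rate a = Q/V + k = 0.103367 min⁻¹.
C_ss = Q C_in/(Q + kV) = 0.419459 mol/L; C(t) = C_ss + (C₀ − C_ss) e^(−a t).
C(25.57) = 0.419459 + (1.53054)·e^(−0.103367·25.57) = 0.419459 + (1.53054)·0.0711400 = 0.528342 mol/L.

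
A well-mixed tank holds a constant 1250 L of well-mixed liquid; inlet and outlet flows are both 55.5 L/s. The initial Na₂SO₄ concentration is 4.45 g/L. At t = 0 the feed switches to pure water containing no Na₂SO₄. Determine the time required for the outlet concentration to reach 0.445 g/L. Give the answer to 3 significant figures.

51.9 s

Species balance: V dC/dt = Q(C_in − C) ⇒ τ = V/Q = 22.523 s.
C(t) = C_in + (C₀ − C_in) e^(−t/τ). Set C = 0.445 and solve for t:
e^(−t/τ) = (C − C_in)/(C₀ − C_in) = (0.445 − 0)/(4.45 − 0) = 0.10000
t = −τ ln(…) = 22.523 × 2.3026 = 51.860 s.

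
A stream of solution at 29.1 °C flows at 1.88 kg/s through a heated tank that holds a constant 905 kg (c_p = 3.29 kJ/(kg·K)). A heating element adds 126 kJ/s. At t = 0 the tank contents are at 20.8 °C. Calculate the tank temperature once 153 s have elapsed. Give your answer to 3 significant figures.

28.6 °C

Heat balance on the well-mixed liquid: M c_p dT/dt = ṁ c_p (T_in − T) + 126.
Rearrange: dT/dt = (T_ss − T)/τ with τ = M/ṁ = 481.38 s and T_ss = T_in + Q̇/(ṁ c_p) = 49.471 °C.
T approaches T_ss exponentially: T(t) = T_ss + (T₀ − T_ss) e^(−t/τ).
T(153) = 49.471 + (-28.671)·e^(−153/481.38) = 49.471 + (-28.671)·0.72772 = 28.606 °C.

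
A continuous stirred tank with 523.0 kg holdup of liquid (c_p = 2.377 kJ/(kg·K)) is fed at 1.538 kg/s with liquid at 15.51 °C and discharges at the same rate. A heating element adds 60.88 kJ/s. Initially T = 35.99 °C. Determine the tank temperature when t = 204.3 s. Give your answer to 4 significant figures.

First-law balance (no shaft work): M c_p dT/dt = ṁ c_p (T_in − T) + 60.88.
τ = M/ṁ = 340.052 s; T_ss = T_in + Q̇/(ṁ c_p) = 15.51 + 60.88/(1.538·2.377) = 32.1629 °C.
Integrating: T(t) = T_ss + (T₀ − T_ss) e^(−t/τ).
T(204.3) = 32.1629 + (3.82713)·e^(−204.3/340.052) = 32.1629 + (3.82713)·0.548378 = 34.2616 °C.

34.26 °C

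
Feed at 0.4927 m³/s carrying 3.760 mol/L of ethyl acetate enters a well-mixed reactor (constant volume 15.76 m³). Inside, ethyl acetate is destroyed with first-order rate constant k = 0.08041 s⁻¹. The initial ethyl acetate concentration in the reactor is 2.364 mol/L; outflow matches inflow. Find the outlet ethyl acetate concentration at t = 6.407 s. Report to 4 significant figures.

Accumulation = in − out − consumed: V dC/dt = Q C_in − Q C − k V C.
This is linear with rate a = Q/V + k = 0.111673 s⁻¹.
C_ss = Q C_in/(Q + kV) = 1.05261 mol/L; C(t) = C_ss + (C₀ − C_ss) e^(−a t).
C(6.407) = 1.05261 + (1.31139)·e^(−0.111673·6.407) = 1.05261 + (1.31139)·0.488954 = 1.69382 mol/L.

1.694 mol/L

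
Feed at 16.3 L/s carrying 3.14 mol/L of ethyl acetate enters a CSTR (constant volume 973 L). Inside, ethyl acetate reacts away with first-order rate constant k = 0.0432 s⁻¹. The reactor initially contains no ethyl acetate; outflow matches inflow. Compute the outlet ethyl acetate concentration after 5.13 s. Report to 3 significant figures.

0.232 mol/L

Species balance: V dC/dt = Q C_in − Q C − k V C.
This is linear with rate a = Q/V + k = 0.059952 s⁻¹.
C_ss = Q C_in/(Q + kV) = 0.87740 mol/L; C(t) = C_ss + (C₀ − C_ss) e^(−a t).
C(5.13) = 0.87740 + (-0.87740)·e^(−0.059952·5.13) = 0.87740 + (-0.87740)·0.73524 = 0.23230 mol/L.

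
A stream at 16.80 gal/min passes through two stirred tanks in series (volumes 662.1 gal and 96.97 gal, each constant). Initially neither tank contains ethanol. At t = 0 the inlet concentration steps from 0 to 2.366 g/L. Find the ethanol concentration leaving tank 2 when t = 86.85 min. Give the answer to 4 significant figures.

2.060 g/L

Time constants: τᵢ = Vᵢ/Q for each well-mixed tank.
τ₁ = 662.1/16.80 = 39.4107 min; τ₂ = 96.97/16.80 = 5.77202 min.
Solving the cascade with C₁(0)=C₂(0)=0 gives C₂(t) = C_in[1 − (τ₁ e^(−t/τ₁) − τ₂ e^(−t/τ₂))/(τ₁ − τ₂)].
At t = 86.85: e^(−t/τ₁) = 0.110392, e^(−t/τ₂) = 2.91941e-07.
C₂ = 2.366·[1 − (39.4107·0.110392 − 5.77202·2.91941e-07)/(33.6387)] = 2.366·0.870666 = 2.06000 g/L.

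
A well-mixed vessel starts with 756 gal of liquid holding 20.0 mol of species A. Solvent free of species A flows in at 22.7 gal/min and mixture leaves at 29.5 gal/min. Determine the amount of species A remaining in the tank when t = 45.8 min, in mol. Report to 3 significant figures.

Let m(t) be the amount of species A. Volume: V(t) = V₀ + (Q_in − Q_out) t = 756 − 6.8000 t; V(45.8) = 444.56 gal.
Solute balance: dm/dt = 0 − Q_out C = −Q_out m/V(t).
Separate: dm/m = −Q_out dt/V(t) ⇒ ln(m/m₀) = −(Q_out/(Q_in−Q_out)) ln(V/V₀).
m = m₀ (V₀/V)^(Q_out/(Q_in−Q_out)) = 20.0 × (756/444.56)^(-4.3382) = 1.9983 mol.

2.00 mol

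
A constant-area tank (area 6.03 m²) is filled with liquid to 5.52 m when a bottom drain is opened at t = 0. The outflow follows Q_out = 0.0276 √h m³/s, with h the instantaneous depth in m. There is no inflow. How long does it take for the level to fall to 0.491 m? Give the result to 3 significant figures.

A dh/dt = −Q_out = −0.0276 √h.
This is separable: 2 d(√h)/dt = −0.0276/A, so √h = √h₀ − (0.0276/(2A)) t.
t = 2A(√h₀ − √h)/0.0276 = 2·6.03·(√5.52 − √0.491)/0.0276
  = 12.060 × (2.3495 − 0.70071) / 0.0276 = 720.43 s.

720 s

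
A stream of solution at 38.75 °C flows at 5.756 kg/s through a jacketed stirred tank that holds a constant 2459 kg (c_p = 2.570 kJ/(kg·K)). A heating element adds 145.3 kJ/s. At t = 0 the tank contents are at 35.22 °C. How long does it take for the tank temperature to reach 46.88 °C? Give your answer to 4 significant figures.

882.4 s

Energy balance: M c_p dT/dt = ṁ c_p (T_in − T) + 145.3.
τ = M/ṁ = 427.206 s; T_ss = T_in + Q̇/(ṁ c_p) = 48.5723 °C.
T(t) = T_ss + (T₀ − T_ss) e^(−t/τ). Set T = 46.88:
e^(−t/τ) = (46.88 − 48.5723)/(35.22 − 48.5723) = 0.126740
t = −427.206 · ln(0.126740) = 882.445 s.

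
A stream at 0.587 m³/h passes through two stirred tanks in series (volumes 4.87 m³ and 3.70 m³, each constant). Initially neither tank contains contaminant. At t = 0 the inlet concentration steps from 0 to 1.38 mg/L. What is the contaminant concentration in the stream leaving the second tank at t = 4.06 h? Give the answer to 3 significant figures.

0.150 mg/L

Species balance on tank i: dCᵢ/dt = (Cᵢ₋₁ − Cᵢ)/τᵢ with τᵢ = Vᵢ/Q.
τ₁ = 4.87/0.587 = 8.2964 h; τ₂ = 3.70/0.587 = 6.3032 h.
Tank 1: C₁ = C_in(1 − e^(−t/τ₁)). Tank 2 (τ₁ ≠ τ₂): C₂ = C_in[1 − (τ₁ e^(−t/τ₁) − τ₂ e^(−t/τ₂))/(τ₁ − τ₂)].
At t = 4.06: e^(−t/τ₁) = 0.61301, e^(−t/τ₂) = 0.52513.
C₂ = 1.38·[1 − (8.2964·0.61301 − 6.3032·0.52513)/(1.9932)] = 1.38·0.10906 = 0.15050 mg/L.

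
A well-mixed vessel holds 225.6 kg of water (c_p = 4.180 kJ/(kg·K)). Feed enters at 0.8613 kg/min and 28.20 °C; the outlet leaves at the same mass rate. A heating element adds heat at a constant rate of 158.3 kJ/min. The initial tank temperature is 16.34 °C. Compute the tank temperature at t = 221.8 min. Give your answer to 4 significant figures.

48.23 °C

Energy balance: M c_p dT/dt = ṁ c_p (T_in − T) + 158.3.
Rearrange: dT/dt = (T_ss − T)/τ with τ = M/ṁ = 261.930 min and T_ss = T_in + Q̇/(ṁ c_p) = 72.1694 °C.
This is linear first-order; T(t) = T_ss + (T₀ − T_ss) e^(−t/τ).
T(221.8) = 72.1694 + (-55.8294)·e^(−221.8/261.930) = 72.1694 + (-55.8294)·0.428788 = 48.2304 °C.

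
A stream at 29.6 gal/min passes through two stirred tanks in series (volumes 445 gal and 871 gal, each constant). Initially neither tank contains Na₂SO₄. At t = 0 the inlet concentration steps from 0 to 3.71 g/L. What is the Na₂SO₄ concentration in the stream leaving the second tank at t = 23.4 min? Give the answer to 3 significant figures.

Time constants: τᵢ = Vᵢ/Q for each well-mixed tank.
τ₁ = 445/29.6 = 15.034 min; τ₂ = 871/29.6 = 29.426 min.
Tank 1: C₁ = C_in(1 − e^(−t/τ₁)). Tank 2 (τ₁ ≠ τ₂): C₂ = C_in[1 − (τ₁ e^(−t/τ₁) − τ₂ e^(−t/τ₂))/(τ₁ − τ₂)].
At t = 23.4: e^(−t/τ₁) = 0.21087, e^(−t/τ₂) = 0.45148.
C₂ = 3.71·[1 − (15.034·0.21087 − 29.426·0.45148)/(-14.392)] = 3.71·0.29718 = 1.1025 g/L.

1.10 g/L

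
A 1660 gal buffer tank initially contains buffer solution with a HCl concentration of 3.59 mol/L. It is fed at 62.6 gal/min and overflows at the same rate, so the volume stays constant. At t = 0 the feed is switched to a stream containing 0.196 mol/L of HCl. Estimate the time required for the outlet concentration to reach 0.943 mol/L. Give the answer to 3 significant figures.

Unsteady species balance (constant V, well mixed): V dC/dt = Q(C_in − C), so τ = V/Q = 26.518 min.
C(t) = C_in + (C₀ − C_in) e^(−t/τ). Set C = 0.943 and solve for t:
e^(−t/τ) = (C − C_in)/(C₀ − C_in) = (0.943 − 0.196)/(3.59 − 0.196) = 0.22009
t = −τ ln(…) = 26.518 × 1.5137 = 40.140 min.

40.1 min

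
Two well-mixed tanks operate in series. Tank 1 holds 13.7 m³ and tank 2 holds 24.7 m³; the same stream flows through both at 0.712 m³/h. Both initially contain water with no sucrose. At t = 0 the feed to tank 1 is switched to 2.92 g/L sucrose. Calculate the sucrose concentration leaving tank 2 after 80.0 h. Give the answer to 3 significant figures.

Time constants: τᵢ = Vᵢ/Q for each well-mixed tank.
τ₁ = 13.7/0.712 = 19.242 h; τ₂ = 24.7/0.712 = 34.691 h.
Solving the cascade with C₁(0)=C₂(0)=0 gives C₂(t) = C_in[1 − (τ₁ e^(−t/τ₁) − τ₂ e^(−t/τ₂))/(τ₁ − τ₂)].
At t = 80.0: e^(−t/τ₁) = 0.015644, e^(−t/τ₂) = 0.099652.
C₂ = 2.92·[1 − (19.242·0.015644 − 34.691·0.099652)/(-15.449)] = 2.92·0.79572 = 2.3235 g/L.

2.32 g/L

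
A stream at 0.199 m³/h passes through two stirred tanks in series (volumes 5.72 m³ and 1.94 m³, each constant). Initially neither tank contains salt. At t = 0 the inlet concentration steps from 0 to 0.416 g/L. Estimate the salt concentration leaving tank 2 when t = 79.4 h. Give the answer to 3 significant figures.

0.376 g/L

Species balance on tank i: dCᵢ/dt = (Cᵢ₋₁ − Cᵢ)/τᵢ with τᵢ = Vᵢ/Q.
τ₁ = 5.72/0.199 = 28.744 h; τ₂ = 1.94/0.199 = 9.7487 h.
Tank 1: C₁ = C_in(1 − e^(−t/τ₁)). Tank 2 (τ₁ ≠ τ₂): C₂ = C_in[1 − (τ₁ e^(−t/τ₁) − τ₂ e^(−t/τ₂))/(τ₁ − τ₂)].
At t = 79.4: e^(−t/τ₁) = 0.063144, e^(−t/τ₂) = 0.00029029.
C₂ = 0.416·[1 − (28.744·0.063144 − 9.7487·0.00029029)/(18.995)] = 0.416·0.90460 = 0.37631 g/L.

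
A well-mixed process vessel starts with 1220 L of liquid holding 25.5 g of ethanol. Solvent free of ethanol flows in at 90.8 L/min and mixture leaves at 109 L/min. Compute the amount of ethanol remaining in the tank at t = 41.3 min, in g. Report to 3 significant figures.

Let m(t) be the amount of ethanol. Volume: V(t) = V₀ + (Q_in − Q_out) t = 1220 − 18.200 t; V(41.3) = 468.34 L.
No ethanol enters, so dm/dt = −Q_out · (m/V).
Separate: dm/m = −Q_out dt/V(t) ⇒ ln(m/m₀) = −(Q_out/(Q_in−Q_out)) ln(V/V₀).
m = m₀ (V₀/V)^(Q_out/(Q_in−Q_out)) = 25.5 × (1220/468.34)^(-5.9890) = 0.082474 g.

0.0825 g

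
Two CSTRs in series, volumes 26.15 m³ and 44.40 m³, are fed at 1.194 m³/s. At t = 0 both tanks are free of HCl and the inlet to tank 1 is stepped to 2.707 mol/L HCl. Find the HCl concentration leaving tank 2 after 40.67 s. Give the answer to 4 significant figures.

1.107 mol/L

Species balance on tank i: dCᵢ/dt = (Cᵢ₋₁ − Cᵢ)/τᵢ with τᵢ = Vᵢ/Q.
τ₁ = 26.15/1.194 = 21.9012 s; τ₂ = 44.40/1.194 = 37.1859 s.
Tank 1: C₁ = C_in(1 − e^(−t/τ₁)). Tank 2 (τ₁ ≠ τ₂): C₂ = C_in[1 − (τ₁ e^(−t/τ₁) − τ₂ e^(−t/τ₂))/(τ₁ − τ₂)].
At t = 40.67: e^(−t/τ₁) = 0.156144, e^(−t/τ₂) = 0.334977.
C₂ = 2.707·[1 − (21.9012·0.156144 − 37.1859·0.334977)/(-15.2848)] = 2.707·0.408777 = 1.10656 mol/L.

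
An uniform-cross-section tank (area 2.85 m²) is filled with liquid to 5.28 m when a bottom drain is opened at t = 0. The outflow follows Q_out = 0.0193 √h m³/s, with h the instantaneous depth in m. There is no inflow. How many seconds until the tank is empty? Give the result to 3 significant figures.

679 s

A dh/dt = −Q_out = −0.0193 √h.
Separate and integrate: 2(√h − √h₀) = −(0.0193/A) t.
Tank is empty when √h = 0: t_empty = 2A√h₀/0.0193.
t_empty = 2·2.85·√5.28/0.0193 = 5.7000·2.2978/0.0193 = 678.63 s.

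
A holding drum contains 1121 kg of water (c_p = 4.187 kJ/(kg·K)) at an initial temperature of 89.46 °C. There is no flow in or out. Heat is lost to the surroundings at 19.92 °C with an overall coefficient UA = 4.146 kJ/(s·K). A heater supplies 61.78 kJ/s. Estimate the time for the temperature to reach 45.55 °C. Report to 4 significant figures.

1843 s

Lumped-capacitance energy balance: M c_p dT/dt = UA(T_amb − T) + Q̇.
τ = M c_p/UA = 1132.09 s; T_ss = T_amb + Q̇/UA = 19.92 + 61.78/4.146 = 34.8211 °C.
T(t) = T_ss + (T₀ − T_ss)e^(−t/τ); set T = 45.55:
t = −τ ln[(T − T_ss)/(T₀ − T_ss)] = −1132.09 · ln(0.196360) = 1842.82 s.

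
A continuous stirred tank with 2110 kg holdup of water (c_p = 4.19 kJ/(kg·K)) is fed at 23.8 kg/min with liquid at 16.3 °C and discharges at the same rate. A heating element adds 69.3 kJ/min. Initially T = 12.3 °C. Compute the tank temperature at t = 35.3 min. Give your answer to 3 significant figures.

Heat balance on the well-mixed liquid: M c_p dT/dt = ṁ c_p (T_in − T) + 69.3.
Rearrange: dT/dt = (T_ss − T)/τ with τ = M/ṁ = 88.655 min and T_ss = T_in + Q̇/(ṁ c_p) = 16.995 °C.
Integrating: T(t) = T_ss + (T₀ − T_ss) e^(−t/τ).
T(35.3) = 16.995 + (-4.6949)·e^(−35.3/88.655) = 16.995 + (-4.6949)·0.67155 = 13.842 °C.

13.8 °C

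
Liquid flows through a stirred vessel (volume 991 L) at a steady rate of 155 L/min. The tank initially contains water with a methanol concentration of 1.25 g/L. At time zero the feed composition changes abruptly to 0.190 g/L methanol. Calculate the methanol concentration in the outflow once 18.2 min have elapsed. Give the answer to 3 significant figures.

Species balance on the tank: V dC/dt = Q(C_in − C).
Rewrite as dC/dt + C/τ = C_in/τ, τ = V/Q = 6.3935 min.
Solution: C(t) = C_in + (C₀ − C_in) e^(−t/τ).
C(18.2) = 0.190 + (1.25 − 0.190)·e^(−18.2/6.3935) = 0.190 + (1.0600)·0.058040 = 0.25152 g/L.

0.252 g/L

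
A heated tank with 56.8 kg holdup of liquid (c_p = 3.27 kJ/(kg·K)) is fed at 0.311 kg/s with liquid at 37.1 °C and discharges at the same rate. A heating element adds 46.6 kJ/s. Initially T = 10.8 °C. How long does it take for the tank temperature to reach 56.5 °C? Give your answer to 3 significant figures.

183 s

Energy balance: M c_p dT/dt = ṁ c_p (T_in − T) + 46.6.
τ = M/ṁ = 182.64 s; T_ss = T_in + Q̇/(ṁ c_p) = 82.922 °C.
T(t) = T_ss + (T₀ − T_ss) e^(−t/τ). Set T = 56.5:
e^(−t/τ) = (56.5 − 82.922)/(10.8 − 82.922) = 0.36635
t = −182.64 · ln(0.36635) = 183.40 s.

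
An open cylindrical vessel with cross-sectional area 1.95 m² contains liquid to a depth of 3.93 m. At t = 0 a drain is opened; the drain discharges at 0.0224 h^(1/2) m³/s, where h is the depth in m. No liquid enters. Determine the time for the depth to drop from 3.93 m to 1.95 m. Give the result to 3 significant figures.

102 s

A dh/dt = −Q_out = −0.0224 √h.
Separate and integrate: 2(√h − √h₀) = −(0.0224/A) t.
t = 2A(√h₀ − √h)/0.0224 = 2·1.95·(√3.93 − √1.95)/0.0224
  = 3.9000 × (1.9824 − 1.3964) / 0.0224 = 102.03 s.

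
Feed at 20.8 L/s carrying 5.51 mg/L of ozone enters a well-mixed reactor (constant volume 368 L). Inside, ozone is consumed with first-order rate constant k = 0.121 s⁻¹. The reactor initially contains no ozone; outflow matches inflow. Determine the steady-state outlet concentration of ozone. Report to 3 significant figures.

V dC/dt = Q(C_in − C) − k V C.
At steady state: 0 = Q C_in − (Q + kV) C_ss, so C_ss = Q C_in/(Q + kV).
C_ss = 20.8·5.51/(20.8 + 0.121·368) = 114.61/65.328 = 1.7543 mg/L.

1.75 mg/L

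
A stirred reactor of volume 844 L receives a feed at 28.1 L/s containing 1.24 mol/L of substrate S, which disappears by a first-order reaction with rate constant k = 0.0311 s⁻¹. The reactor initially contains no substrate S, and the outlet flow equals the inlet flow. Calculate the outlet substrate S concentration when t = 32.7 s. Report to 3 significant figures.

0.563 mol/L

Species balance: V dC/dt = Q C_in − Q C − k V C.
dC/dt = (Q/V) C_in − (Q/V + k) C; effective rate a = Q/V + k = 0.033294 + 0.0311 = 0.064394 s⁻¹.
C_ss = Q C_in/(Q + kV) = 0.64112 mol/L; C(t) = C_ss + (C₀ − C_ss) e^(−a t).
C(32.7) = 0.64112 + (-0.64112)·e^(−0.064394·32.7) = 0.64112 + (-0.64112)·0.12176 = 0.56306 mol/L.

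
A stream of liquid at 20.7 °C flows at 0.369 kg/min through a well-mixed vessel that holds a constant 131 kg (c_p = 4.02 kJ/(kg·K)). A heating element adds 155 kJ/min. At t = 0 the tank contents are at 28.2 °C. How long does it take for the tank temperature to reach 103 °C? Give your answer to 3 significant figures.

524 min

Heat balance on the well-mixed liquid: M c_p dT/dt = ṁ c_p (T_in − T) + 155.
τ = M/ṁ = 355.01 min; T_ss = T_in + Q̇/(ṁ c_p) = 125.19 °C.
T(t) = T_ss + (T₀ − T_ss) e^(−t/τ). Set T = 103:
e^(−t/τ) = (103 − 125.19)/(28.2 − 125.19) = 0.22880
t = −355.01 · ln(0.22880) = 523.62 min.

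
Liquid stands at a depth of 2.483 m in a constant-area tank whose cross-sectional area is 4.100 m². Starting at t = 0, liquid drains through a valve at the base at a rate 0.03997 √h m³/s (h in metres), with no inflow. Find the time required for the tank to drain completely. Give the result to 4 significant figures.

With no inflow, A dh/dt = −0.03997 √h.
This is separable: 2 d(√h)/dt = −0.03997/A, so √h = √h₀ − (0.03997/(2A)) t.
Set h = 0: 2√h₀ = (0.03997/A) t_empty ⇒ t_empty = 2A√h₀/0.03997.
t_empty = 2·4.100·√2.483/0.03997 = 8.20000·1.57575/0.03997 = 323.272 s.

323.3 s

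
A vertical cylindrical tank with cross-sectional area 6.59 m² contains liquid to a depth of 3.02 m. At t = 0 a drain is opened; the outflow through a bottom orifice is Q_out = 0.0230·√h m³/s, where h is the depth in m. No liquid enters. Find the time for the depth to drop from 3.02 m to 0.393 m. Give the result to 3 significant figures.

637 s

A dh/dt = −Q_out = −0.0230 √h.
∫ h^(−1/2) dh = −(0.0230/A) ∫ dt, giving 2√h = 2√h₀ − (0.0230/A) t.
t = 2A(√h₀ − √h)/0.0230 = 2·6.59·(√3.02 − √0.393)/0.0230
  = 13.180 × (1.7378 − 0.62690) / 0.0230 = 636.60 s.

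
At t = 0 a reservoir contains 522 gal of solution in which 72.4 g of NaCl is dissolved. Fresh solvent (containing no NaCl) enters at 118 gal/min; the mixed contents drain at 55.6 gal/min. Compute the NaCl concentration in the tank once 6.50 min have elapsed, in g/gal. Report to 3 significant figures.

0.0468 g/gal

Total volume: dV/dt = Q_in − Q_out = 62.400 gal/min, so V(t) = 522 + 62.400 t and V(6.50) = 927.60 gal.
No NaCl enters, so dm/dt = −Q_out · (m/V).
Separate: dm/m = −Q_out dt/V(t) ⇒ ln(m/m₀) = −(Q_out/(Q_in−Q_out)) ln(V/V₀).
m = m₀ (V₀/V)^(Q_out/(Q_in−Q_out)) = 72.4 × (522/927.60)^(0.89103) = 43.377 g.
C = m/V = 43.377/927.60 = 0.046762 g/gal.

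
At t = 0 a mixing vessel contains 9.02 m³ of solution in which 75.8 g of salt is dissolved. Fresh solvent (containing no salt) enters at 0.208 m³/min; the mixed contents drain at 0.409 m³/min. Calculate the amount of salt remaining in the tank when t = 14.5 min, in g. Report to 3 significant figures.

Total volume: dV/dt = Q_in − Q_out = -0.20100 m³/min, so V(t) = 9.02 − 0.20100 t and V(14.5) = 6.1055 m³.
No salt enters, so dm/dt = −Q_out · (m/V).
dm/m = −Q_out dt/(V₀ − 0.20100 t); integrating gives ln(m/m₀) = −(Q_out/(Q_in−Q_out)) ln(V/V₀).
m = m₀ (V₀/V)^(Q_out/(Q_in−Q_out)) = 75.8 × (9.02/6.1055)^(-2.0348) = 34.261 g.

34.3 g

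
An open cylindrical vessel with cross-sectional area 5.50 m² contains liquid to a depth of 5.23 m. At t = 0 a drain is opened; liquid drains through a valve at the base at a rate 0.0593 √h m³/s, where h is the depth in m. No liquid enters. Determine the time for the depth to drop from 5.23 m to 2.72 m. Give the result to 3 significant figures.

118 s

With no inflow, A dh/dt = −0.0593 √h.
Separate and integrate: 2(√h − √h₀) = −(0.0593/A) t.
t = 2A(√h₀ − √h)/0.0593 = 2·5.50·(√5.23 − √2.72)/0.0593
  = 11.000 × (2.2869 − 1.6492) / 0.0593 = 118.29 s.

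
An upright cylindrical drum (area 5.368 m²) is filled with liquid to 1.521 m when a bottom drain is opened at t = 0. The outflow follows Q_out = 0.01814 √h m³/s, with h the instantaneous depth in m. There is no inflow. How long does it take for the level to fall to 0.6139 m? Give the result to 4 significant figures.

266.2 s

Volume balance on the tank: A dh/dt = −0.01814 √h.
∫ h^(−1/2) dh = −(0.01814/A) ∫ dt, giving 2√h = 2√h₀ − (0.01814/A) t.
t = 2A(√h₀ − √h)/0.01814 = 2·5.368·(√1.521 − √0.6139)/0.01814
  = 10.7360 × (1.23329 − 0.783518) / 0.01814 = 266.193 s.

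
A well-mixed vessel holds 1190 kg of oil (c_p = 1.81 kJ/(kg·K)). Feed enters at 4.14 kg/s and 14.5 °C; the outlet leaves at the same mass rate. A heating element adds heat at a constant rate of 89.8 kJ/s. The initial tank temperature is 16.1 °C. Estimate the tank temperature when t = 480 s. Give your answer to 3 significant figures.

M c_p dT/dt = ṁ c_p (T_in − T) + Q̇.
τ = M/ṁ = 287.44 s; T_ss = T_in + Q̇/(ṁ c_p) = 14.5 + 89.8/(4.14·1.81) = 26.484 °C.
Solution: T(t) = T_ss + (T₀ − T_ss) e^(−t/τ).
T(480) = 26.484 + (-10.384)·e^(−480/287.44) = 26.484 + (-10.384)·0.18826 = 24.529 °C.

24.5 °C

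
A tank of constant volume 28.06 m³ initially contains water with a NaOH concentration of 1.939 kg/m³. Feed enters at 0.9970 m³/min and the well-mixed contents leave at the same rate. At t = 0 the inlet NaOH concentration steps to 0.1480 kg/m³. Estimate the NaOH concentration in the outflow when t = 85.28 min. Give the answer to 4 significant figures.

Unsteady species balance (constant V, well mixed): V dC/dt = Q(C_in − C).
Time constant τ = V/Q = 28.06/0.9970 = 28.1444 min.
C approaches C_in exponentially: C(t) = C_in + (C₀ − C_in) e^(−t/τ).
C(85.28) = 0.1480 + (1.939 − 0.1480)·e^(−85.28/28.1444) = 0.1480 + (1.79100)·0.0483116 = 0.234526 kg/m³.

0.2345 kg/m³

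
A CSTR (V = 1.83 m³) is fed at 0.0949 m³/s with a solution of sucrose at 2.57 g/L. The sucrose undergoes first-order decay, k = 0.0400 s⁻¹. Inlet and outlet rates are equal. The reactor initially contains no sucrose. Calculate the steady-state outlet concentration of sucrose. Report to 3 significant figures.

V dC/dt = Q(C_in − C) − k V C.
Steady state (dC/dt = 0): C_ss = Q C_in/(Q + kV) = C_in/(1 + kV/Q).
C_ss = 0.0949·2.57/(0.0949 + 0.0400·1.83) = 0.24389/0.16810 = 1.4509 g/L.

1.45 g/L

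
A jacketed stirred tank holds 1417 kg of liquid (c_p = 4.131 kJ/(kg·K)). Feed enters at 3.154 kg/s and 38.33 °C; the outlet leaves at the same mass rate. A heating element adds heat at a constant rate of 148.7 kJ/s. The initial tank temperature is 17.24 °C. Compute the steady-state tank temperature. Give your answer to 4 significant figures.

49.74 °C

Heat balance on the well-mixed liquid: M c_p dT/dt = ṁ c_p (T_in − T) + 148.7.
At steady state dT/dt = 0 ⇒ T_ss = T_in + Q̇/(ṁ c_p) = 38.33 + 148.7/(3.154·4.131) = 49.7428 °C.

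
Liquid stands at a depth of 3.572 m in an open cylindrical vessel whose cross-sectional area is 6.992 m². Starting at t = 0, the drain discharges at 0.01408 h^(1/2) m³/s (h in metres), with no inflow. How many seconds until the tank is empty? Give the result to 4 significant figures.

Unsteady balance on liquid volume: A dh/dt = −0.01408 √h.
Separate and integrate: 2(√h − √h₀) = −(0.01408/A) t.
Tank is empty when √h = 0: t_empty = 2A√h₀/0.01408.
t_empty = 2·6.992·√3.572/0.01408 = 13.9840·1.88997/0.01408 = 1877.09 s.

1877 s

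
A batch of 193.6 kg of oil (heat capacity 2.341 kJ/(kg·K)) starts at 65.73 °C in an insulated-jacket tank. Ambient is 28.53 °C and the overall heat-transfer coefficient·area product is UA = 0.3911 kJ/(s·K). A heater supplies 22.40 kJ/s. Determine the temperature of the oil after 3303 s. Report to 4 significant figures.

Lumped-capacitance energy balance: M c_p dT/dt = UA(T_amb − T) + Q̇.
dT/dt = (T_ss − T)/τ with T_ss = T_amb + Q̇/UA = 28.53 + 22.40/0.3911 = 85.8044 °C, τ = M c_p/UA = 193.6·2.341/0.3911 = 1158.83 s.
T approaches T_ss exponentially: T(t) = T_ss + (T₀ − T_ss) e^(−t/τ).
T(3303) = 85.8044 + (-20.0744)·0.0578273 = 84.6435 °C.

84.64 °C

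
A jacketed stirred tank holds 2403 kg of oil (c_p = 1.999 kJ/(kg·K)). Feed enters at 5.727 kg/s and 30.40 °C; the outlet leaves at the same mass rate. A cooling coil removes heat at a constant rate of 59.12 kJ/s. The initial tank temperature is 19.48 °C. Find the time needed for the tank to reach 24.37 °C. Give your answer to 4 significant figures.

794.8 s

Energy balance: M c_p dT/dt = ṁ c_p (T_in − T) − 59.12.
τ = M/ṁ = 419.591 s; T_ss = T_in − Q̇/(ṁ c_p) = 25.2359 °C.
T(t) = T_ss + (T₀ − T_ss) e^(−t/τ). Set T = 24.37:
e^(−t/τ) = (24.37 − 25.2359)/(19.48 − 25.2359) = 0.150437
t = −419.591 · ln(0.150437) = 794.794 s.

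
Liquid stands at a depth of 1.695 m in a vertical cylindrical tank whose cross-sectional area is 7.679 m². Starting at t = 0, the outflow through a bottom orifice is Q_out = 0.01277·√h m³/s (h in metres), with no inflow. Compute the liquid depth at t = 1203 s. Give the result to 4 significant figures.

A dh/dt = −Q_out = −0.01277 √h.
Separate and integrate: 2(√h − √h₀) = −(0.01277/A) t.
√h = √1.695 − 0.01277·1203/(2·7.679) = 1.30192 − 1.00028 = 0.301641.
h = 0.301641² = 0.0909873 m.

0.09099 m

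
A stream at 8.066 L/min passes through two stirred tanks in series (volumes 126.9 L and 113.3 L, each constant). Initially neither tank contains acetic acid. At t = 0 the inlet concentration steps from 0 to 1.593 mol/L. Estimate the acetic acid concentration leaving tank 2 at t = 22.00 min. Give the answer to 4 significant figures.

0.6930 mol/L

Time constants: τᵢ = Vᵢ/Q for each well-mixed tank.
τ₁ = 126.9/8.066 = 15.7327 min; τ₂ = 113.3/8.066 = 14.0466 min.
Solving the cascade with C₁(0)=C₂(0)=0 gives C₂(t) = C_in[1 − (τ₁ e^(−t/τ₁) − τ₂ e^(−t/τ₂))/(τ₁ − τ₂)].
At t = 22.00: e^(−t/τ₁) = 0.247001, e^(−t/τ₂) = 0.208834.
C₂ = 1.593·[1 − (15.7327·0.247001 − 14.0466·0.208834)/(1.68609)] = 1.593·0.435033 = 0.693008 mol/L.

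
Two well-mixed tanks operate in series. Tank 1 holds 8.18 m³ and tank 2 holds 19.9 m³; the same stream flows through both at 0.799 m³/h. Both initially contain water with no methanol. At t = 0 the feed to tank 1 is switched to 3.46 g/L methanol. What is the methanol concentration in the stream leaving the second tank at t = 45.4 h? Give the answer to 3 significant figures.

2.54 g/L

Each tank obeys Vᵢ dCᵢ/dt = Q(Cᵢ₋₁ − Cᵢ), so τᵢ = Vᵢ/Q.
τ₁ = 8.18/0.799 = 10.238 h; τ₂ = 19.9/0.799 = 24.906 h.
Tank 1: C₁ = C_in(1 − e^(−t/τ₁)). Tank 2 (τ₁ ≠ τ₂): C₂ = C_in[1 − (τ₁ e^(−t/τ₁) − τ₂ e^(−t/τ₂))/(τ₁ − τ₂)].
At t = 45.4: e^(−t/τ₁) = 0.011860, e^(−t/τ₂) = 0.16157.
C₂ = 3.46·[1 − (10.238·0.011860 − 24.906·0.16157)/(-14.668)] = 3.46·0.73395 = 2.5395 g/L.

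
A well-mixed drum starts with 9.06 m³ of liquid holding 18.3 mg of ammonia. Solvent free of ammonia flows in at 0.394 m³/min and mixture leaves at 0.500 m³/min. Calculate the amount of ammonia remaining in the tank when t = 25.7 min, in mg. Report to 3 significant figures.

Total volume: dV/dt = Q_in − Q_out = -0.10600 m³/min, so V(t) = 9.06 − 0.10600 t and V(25.7) = 6.3358 m³.
Solute balance: dm/dt = 0 − Q_out C = −Q_out m/V(t).
Separate: dm/m = −Q_out dt/V(t) ⇒ ln(m/m₀) = −(Q_out/(Q_in−Q_out)) ln(V/V₀).
m = m₀ (V₀/V)^(Q_out/(Q_in−Q_out)) = 18.3 × (9.06/6.3358)^(-4.7170) = 3.3867 mg.

3.39 mg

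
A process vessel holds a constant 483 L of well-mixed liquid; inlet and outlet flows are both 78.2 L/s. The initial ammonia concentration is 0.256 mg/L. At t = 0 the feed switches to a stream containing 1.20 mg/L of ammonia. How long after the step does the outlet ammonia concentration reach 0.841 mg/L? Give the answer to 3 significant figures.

Species balance: V dC/dt = Q(C_in − C) ⇒ τ = V/Q = 6.1765 s.
C(t) = C_in + (C₀ − C_in) e^(−t/τ). Set C = 0.841 and solve for t:
e^(−t/τ) = (C − C_in)/(C₀ − C_in) = (0.841 − 1.20)/(0.256 − 1.20) = 0.38030
t = −τ ln(…) = 6.1765 × 0.96680 = 5.9714 s.

5.97 s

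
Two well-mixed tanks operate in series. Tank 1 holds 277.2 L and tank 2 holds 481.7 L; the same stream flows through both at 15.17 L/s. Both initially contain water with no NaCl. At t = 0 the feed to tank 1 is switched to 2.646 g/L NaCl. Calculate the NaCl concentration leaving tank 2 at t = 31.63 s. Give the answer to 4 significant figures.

0.9794 g/L

Time constants: τᵢ = Vᵢ/Q for each well-mixed tank.
τ₁ = 277.2/15.17 = 18.2729 s; τ₂ = 481.7/15.17 = 31.7535 s.
Solving the cascade with C₁(0)=C₂(0)=0 gives C₂(t) = C_in[1 − (τ₁ e^(−t/τ₁) − τ₂ e^(−t/τ₂))/(τ₁ − τ₂)].
At t = 31.63: e^(−t/τ₁) = 0.177111, e^(−t/τ₂) = 0.369313.
C₂ = 2.646·[1 − (18.2729·0.177111 − 31.7535·0.369313)/(-13.4806)] = 2.646·0.370158 = 0.979438 g/L.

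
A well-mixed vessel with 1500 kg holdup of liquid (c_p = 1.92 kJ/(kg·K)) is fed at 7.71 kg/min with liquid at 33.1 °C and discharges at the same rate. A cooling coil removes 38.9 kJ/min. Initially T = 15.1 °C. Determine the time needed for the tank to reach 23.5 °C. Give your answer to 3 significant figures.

Energy balance: M c_p dT/dt = ṁ c_p (T_in − T) − 38.9.
τ = M/ṁ = 194.55 min; T_ss = T_in − Q̇/(ṁ c_p) = 30.472 °C.
T(t) = T_ss + (T₀ − T_ss) e^(−t/τ). Set T = 23.5:
e^(−t/τ) = (23.5 − 30.472)/(15.1 − 30.472) = 0.45356
t = −194.55 · ln(0.45356) = 153.82 min.

154 min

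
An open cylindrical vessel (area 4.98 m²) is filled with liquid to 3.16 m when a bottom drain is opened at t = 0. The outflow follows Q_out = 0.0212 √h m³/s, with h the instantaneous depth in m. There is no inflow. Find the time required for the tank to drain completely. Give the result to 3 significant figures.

835 s

Mass balance (ρ constant): A dh/dt = −0.0212 √h.
Separate and integrate: 2(√h − √h₀) = −(0.0212/A) t.
Set h = 0: 2√h₀ = (0.0212/A) t_empty ⇒ t_empty = 2A√h₀/0.0212.
t_empty = 2·4.98·√3.16/0.0212 = 9.9600·1.7776/0.0212 = 835.15 s.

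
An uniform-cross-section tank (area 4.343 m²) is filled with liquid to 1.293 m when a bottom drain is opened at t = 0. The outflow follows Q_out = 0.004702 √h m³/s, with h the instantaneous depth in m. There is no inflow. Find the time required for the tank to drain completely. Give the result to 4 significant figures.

A dh/dt = −Q_out = −0.004702 √h.
This is separable: 2 d(√h)/dt = −0.004702/A, so √h = √h₀ − (0.004702/(2A)) t.
Tank is empty when √h = 0: t_empty = 2A√h₀/0.004702.
t_empty = 2·4.343·√1.293/0.004702 = 8.68600·1.13710/0.004702 = 2100.57 s.

2101 s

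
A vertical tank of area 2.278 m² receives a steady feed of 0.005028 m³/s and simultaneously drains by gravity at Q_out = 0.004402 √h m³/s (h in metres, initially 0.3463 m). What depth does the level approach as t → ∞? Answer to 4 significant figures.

A dh/dt = Q_in − 0.004402 √h. Steady state requires inflow = outflow:
Q_in = 0.004402 √h_ss ⇒ √h_ss = 0.005028/0.004402 = 1.14221.
h_ss = 1.14221² = 1.30464 m. (Since h₀ = 0.3463 m < h_ss, the level will rise toward this value.)

1.305 m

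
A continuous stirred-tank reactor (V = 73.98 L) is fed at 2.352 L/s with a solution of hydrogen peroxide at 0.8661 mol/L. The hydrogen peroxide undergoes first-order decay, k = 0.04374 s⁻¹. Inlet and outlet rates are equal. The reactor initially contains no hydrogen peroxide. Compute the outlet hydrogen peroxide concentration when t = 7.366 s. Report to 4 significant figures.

0.1556 mol/L

Species balance: V dC/dt = Q C_in − Q C − k V C.
dC/dt = (Q/V) C_in − (Q/V + k) C; effective rate a = Q/V + k = 0.0317924 + 0.04374 = 0.0755324 s⁻¹.
C_ss = Q C_in/(Q + kV) = 0.364551 mol/L; C(t) = C_ss + (C₀ − C_ss) e^(−a t).
C(7.366) = 0.364551 + (-0.364551)·e^(−0.0755324·7.366) = 0.364551 + (-0.364551)·0.573285 = 0.155559 mol/L.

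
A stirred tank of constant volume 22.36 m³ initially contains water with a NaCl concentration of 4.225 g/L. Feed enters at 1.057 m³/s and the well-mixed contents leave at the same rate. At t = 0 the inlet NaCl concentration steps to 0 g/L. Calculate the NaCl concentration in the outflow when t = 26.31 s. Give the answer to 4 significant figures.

Accumulation = in − out for the solute gives V dC/dt = Q(C_in − C).
Time constant τ = V/Q = 22.36/1.057 = 21.1542 s.
C approaches C_in exponentially: C(t) = C_in + (C₀ − C_in) e^(−t/τ).
C(26.31) = 0 + (4.225 − 0)·e^(−26.31/21.1542) = 0 + (4.22500)·0.288309 = 1.21810 g/L.

1.218 g/L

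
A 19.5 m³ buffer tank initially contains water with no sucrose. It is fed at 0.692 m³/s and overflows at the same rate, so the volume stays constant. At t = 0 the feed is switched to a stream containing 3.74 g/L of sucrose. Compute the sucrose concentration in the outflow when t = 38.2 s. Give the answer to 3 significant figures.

2.78 g/L

Species balance on the tank: V dC/dt = Q(C_in − C).
So dC/dt = (C_in − C)/τ with τ = V/Q = 19.5/0.692 = 28.179 s.
Integrating: C(t) = C_in + (C₀ − C_in) e^(−t/τ).
C(38.2) = 3.74 + (0 − 3.74)·e^(−38.2/28.179) = 3.74 + (-3.7400)·0.25779 = 2.7759 g/L.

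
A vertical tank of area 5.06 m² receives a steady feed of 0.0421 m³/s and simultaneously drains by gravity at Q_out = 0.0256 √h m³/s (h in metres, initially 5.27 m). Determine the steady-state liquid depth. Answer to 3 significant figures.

2.70 m

A dh/dt = Q_in − 0.0256 √h. Steady state requires inflow = outflow:
Q_in = 0.0256 √h_ss ⇒ √h_ss = 0.0421/0.0256 = 1.6445.
h_ss = 1.6445² = 2.7045 m. (Since h₀ = 5.27 m > h_ss, the level will fall toward this value.)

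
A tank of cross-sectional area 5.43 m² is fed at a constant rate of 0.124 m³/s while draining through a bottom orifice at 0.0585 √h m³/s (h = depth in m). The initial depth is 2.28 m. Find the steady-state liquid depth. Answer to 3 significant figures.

Level balance: A dh/dt = 0.124 − 0.0585 √h. Setting dh/dt = 0:
Q_in = 0.0585 √h_ss ⇒ √h_ss = 0.124/0.0585 = 2.1197.
h_ss = 2.1197² = 4.4930 m. (Since h₀ = 2.28 m < h_ss, the level will rise toward this value.)

4.49 m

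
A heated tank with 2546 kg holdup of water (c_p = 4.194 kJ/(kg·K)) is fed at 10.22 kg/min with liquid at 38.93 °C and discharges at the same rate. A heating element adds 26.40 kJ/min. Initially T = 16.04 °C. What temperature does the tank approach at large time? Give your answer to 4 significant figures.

39.55 °C

First-law balance (no shaft work): M c_p dT/dt = ṁ c_p (T_in − T) + 26.40.
At steady state dT/dt = 0 ⇒ T_ss = T_in + Q̇/(ṁ c_p) = 38.93 + 26.40/(10.22·4.194) = 39.5459 °C.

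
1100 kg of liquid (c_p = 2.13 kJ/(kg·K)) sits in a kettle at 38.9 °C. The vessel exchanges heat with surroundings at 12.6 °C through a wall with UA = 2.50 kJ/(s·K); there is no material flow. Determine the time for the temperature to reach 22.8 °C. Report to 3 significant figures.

888 s

Heat balance on the well-mixed liquid: M c_p dT/dt = −UA(T − T_amb).
τ = M c_p/UA = 937.20 s; T_ss = T_amb = 12.600 °C.
T(t) = T_ss + (T₀ − T_ss)e^(−t/τ); set T = 22.8:
t = −τ ln[(T − T_ss)/(T₀ − T_ss)] = −937.20 · ln(0.38783) = 887.70 s.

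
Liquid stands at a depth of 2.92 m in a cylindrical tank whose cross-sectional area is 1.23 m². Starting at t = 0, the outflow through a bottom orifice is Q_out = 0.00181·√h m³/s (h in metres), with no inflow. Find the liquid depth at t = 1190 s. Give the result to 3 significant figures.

With no inflow, A dh/dt = −0.00181 √h.
∫ h^(−1/2) dh = −(0.00181/A) ∫ dt, giving 2√h = 2√h₀ − (0.00181/A) t.
√h = √2.92 − 0.00181·1190/(2·1.23) = 1.7088 − 0.87557 = 0.83323.
h = 0.83323² = 0.69427 m.

0.694 m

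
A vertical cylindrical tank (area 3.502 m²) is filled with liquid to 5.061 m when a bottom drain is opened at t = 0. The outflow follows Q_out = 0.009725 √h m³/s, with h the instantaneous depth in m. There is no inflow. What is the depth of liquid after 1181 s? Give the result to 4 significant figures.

A dh/dt = −Q_out = −0.009725 √h.
∫ h^(−1/2) dh = −(0.009725/A) ∫ dt, giving 2√h = 2√h₀ − (0.009725/A) t.
√h = √5.061 − 0.009725·1181/(2·3.502) = 2.24967 − 1.63981 = 0.609857.
h = 0.609857² = 0.371926 m.

0.3719 m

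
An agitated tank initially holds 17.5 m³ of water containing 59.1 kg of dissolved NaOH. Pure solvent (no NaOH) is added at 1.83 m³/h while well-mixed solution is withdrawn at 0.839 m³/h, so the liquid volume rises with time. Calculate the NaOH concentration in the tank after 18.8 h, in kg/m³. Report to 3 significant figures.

Let m(t) be the amount of NaOH. Volume: V(t) = V₀ + (Q_in − Q_out) t = 17.5 + 0.99100 t; V(18.8) = 36.131 m³.
Solute balance: dm/dt = 0 − Q_out C = −Q_out m/V(t).
dm/m = −Q_out dt/(V₀ + 0.99100 t); integrating gives ln(m/m₀) = −(Q_out/(Q_in−Q_out)) ln(V/V₀).
m = m₀ (V₀/V)^(Q_out/(Q_in−Q_out)) = 59.1 × (17.5/36.131)^(0.84662) = 31.992 kg.
C = m/V = 31.992/36.131 = 0.88544 kg/m³.

0.885 kg/m³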